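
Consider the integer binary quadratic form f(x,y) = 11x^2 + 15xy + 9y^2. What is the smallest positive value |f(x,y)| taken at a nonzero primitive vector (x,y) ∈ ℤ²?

translate: b→-7 (≡15 mod 22), so (11,15,9)→(11,-7,5)
flip: (11,-7,5)→(5,7,11)
translate: b→-3 (≡7 mod 10), so (5,7,11)→(5,-3,9)
reduced (well bottom): (5,-3,9) with a≤c, −a<b≤a
well minimum = a = 5

5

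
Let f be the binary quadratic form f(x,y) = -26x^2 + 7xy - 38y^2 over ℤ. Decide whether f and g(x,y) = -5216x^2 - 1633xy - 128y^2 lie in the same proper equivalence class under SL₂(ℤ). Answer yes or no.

D₁ = -3903, D₂ = -3903
f is negative-definite; reduce −f:
−f: reduced (well bottom): (26,-7,38) with a≤c, −a<b≤a
flip sign back: reduced form of f is (-26,7,-38)
g is negative-definite; reduce −g:
−g: flip: (5216,1633,128)→(128,-1633,5216)
−g: translate: b→-97 (≡-1633 mod 256), so (128,-1633,5216)→(128,-97,26)
−g: flip: (128,-97,26)→(26,97,128)
−g: translate: b→-7 (≡97 mod 52), so (26,97,128)→(26,-7,38)
−g: reduced (well bottom): (26,-7,38) with a≤c, −a<b≤a
flip sign back: reduced form of g is (-26,7,-38)
reduced forms (-26, 7, -38) vs (-26, 7, -38) ⇒ equivalent

yes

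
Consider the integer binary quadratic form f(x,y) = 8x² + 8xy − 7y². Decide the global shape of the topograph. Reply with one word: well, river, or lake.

D = b²−4ac = 8² − 4·8·(-7) = 288
D > 0 non-square ⇒ indefinite ⇒ periodic river

river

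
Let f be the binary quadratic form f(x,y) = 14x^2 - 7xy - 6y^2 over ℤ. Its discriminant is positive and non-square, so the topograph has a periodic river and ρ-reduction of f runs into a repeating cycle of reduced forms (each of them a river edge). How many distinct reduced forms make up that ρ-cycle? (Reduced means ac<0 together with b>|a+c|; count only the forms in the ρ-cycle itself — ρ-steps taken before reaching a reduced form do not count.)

D = 385, ⌊√D⌋ = 19
descent: ρ → (-6,19,1)  [lands on river]
river: ρ → (1,19,-6)
river: ρ → (-6,17,4)
river: ρ → (4,15,-10)
river: ρ → (-10,5,9)
river: ρ → (9,13,-6)
river: ρ → (-6,11,11)
river: ρ → (11,11,-6)
river: ρ → (-6,13,9)
river: ρ → (9,5,-10)
river: ρ → (-10,15,4)
river: ρ → (4,17,-6)
ρ-cycle length = 12 (tail of 1 descent step not counted)

12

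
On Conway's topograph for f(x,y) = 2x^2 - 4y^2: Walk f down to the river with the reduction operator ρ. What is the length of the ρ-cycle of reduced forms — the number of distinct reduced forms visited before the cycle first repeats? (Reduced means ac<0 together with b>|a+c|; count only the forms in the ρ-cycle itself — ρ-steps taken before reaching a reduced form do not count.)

D = 32, ⌊√D⌋ = 5
descent: ρ → (-4,0,2)
descent: ρ → (2,4,-2)  [lands on river]
river: ρ → (-2,4,2)
ρ-cycle length = 2 (tail of 2 descent steps not counted)

2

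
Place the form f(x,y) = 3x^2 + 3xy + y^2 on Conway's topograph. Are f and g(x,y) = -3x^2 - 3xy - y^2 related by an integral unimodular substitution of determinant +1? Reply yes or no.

D₁ = -3, D₂ = -3
f: flip: (3,3,1)→(1,-3,3)
f: translate: b→1 (≡-3 mod 2), so (1,-3,3)→(1,1,1)
f: reduced (well bottom): (1,1,1) with a≤c, −a<b≤a
g is negative-definite; reduce −g:
−g: flip: (3,3,1)→(1,-3,3)
−g: translate: b→1 (≡-3 mod 2), so (1,-3,3)→(1,1,1)
−g: reduced (well bottom): (1,1,1) with a≤c, −a<b≤a
flip sign back: reduced form of g is (-1,-1,-1)
reduced forms (1, 1, 1) vs (-1, -1, -1) ⇒ inequivalent

no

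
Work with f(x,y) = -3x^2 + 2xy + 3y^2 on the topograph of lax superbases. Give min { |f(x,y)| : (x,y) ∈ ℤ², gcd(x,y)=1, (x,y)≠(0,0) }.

river: ρ → (3,4,-2)
river: ρ → (-2,4,3)
river: ρ → (3,2,-3)
river: ρ → (-3,4,2)
river: ρ → (2,4,-3)
river: ρ → (-3,2,3)
closes: descent 0, river 6
min |a| on river = 2

2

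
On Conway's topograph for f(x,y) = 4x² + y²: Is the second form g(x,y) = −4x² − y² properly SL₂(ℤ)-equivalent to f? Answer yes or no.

D₁ = -16, D₂ = -16
f: flip: (4,0,1)→(1,0,4)
f: reduced (well bottom): (1,0,4) with a≤c, −a<b≤a
g is negative-definite; reduce −g:
−g: flip: (4,0,1)→(1,0,4)
−g: reduced (well bottom): (1,0,4) with a≤c, −a<b≤a
flip sign back: reduced form of g is (-1,0,-4)
reduced forms (1, 0, 4) vs (-1, 0, -4) ⇒ inequivalent

no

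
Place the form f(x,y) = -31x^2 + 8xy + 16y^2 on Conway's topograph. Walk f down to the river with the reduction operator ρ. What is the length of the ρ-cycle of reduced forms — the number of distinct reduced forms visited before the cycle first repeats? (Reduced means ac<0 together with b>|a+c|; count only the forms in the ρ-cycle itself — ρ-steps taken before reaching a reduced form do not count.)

D = 2048, ⌊√D⌋ = 45
descent: ρ → (16,24,-23)  [lands on river]
river: ρ → (-23,22,17)
river: ρ → (17,12,-28)
river: ρ → (-28,44,1)
river: ρ → (1,44,-28)
river: ρ → (-28,12,17)
river: ρ → (17,22,-23)
river: ρ → (-23,24,16)
river: ρ → (16,40,-7)
river: ρ → (-7,44,4)
river: ρ → (4,44,-7)
river: ρ → (-7,40,16)
ρ-cycle length = 12 (tail of 1 descent step not counted)

12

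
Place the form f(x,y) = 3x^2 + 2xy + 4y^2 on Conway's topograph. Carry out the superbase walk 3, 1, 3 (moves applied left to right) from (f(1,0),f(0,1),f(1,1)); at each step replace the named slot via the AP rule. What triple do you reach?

start (3,4,9) = (f(1,0),f(0,1),f(1,1))
replace slot 3: 2·(3+4) − 9 = 5 → (3,4,5)
replace slot 1: 2·(4+5) − 3 = 15 → (15,4,5)
replace slot 3: 2·(15+4) − 5 = 33 → (15,4,33)

15,4,33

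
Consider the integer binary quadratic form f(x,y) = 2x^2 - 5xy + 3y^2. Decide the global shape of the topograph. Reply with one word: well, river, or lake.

D = b²−4ac = (-5)² − 4·2·3 = 1
D = 1² is a perfect square ⇒ form factors over ℤ ⇒ lakes

lake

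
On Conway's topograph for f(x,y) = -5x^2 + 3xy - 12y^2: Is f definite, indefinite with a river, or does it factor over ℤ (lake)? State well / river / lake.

D = b²−4ac = 3² − 4·(-5)·(-12) = -231
D < 0 ⇒ definite ⇒ every region one sign ⇒ single well

well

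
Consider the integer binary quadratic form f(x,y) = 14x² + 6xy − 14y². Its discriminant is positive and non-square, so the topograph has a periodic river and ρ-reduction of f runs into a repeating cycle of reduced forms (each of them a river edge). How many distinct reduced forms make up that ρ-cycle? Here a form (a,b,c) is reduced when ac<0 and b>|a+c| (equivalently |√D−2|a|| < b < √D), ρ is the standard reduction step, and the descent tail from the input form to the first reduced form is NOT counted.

D = 820, ⌊√D⌋ = 28
river: ρ → (-14,22,6)
river: ρ → (6,26,-6)
river: ρ → (-6,22,14)
river: ρ → (14,6,-14)
ρ-cycle length = 4 (tail of 0 descent steps not counted)

4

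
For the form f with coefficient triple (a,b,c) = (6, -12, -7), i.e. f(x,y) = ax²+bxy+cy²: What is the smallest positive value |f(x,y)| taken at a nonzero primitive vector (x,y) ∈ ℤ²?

descent: ρ → (-7,12,6)  [lands on river]
river: ρ → (6,12,-7)
river: ρ → (-7,16,2)
river: ρ → (2,16,-7)
closes: descent 1, river 4
min |a| on river = 2

2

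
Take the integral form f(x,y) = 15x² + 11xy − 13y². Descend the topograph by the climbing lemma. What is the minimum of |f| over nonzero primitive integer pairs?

river: ρ → (-13,15,13)
river: ρ → (13,11,-15)
river: ρ → (-15,19,9)
river: ρ → (9,17,-17)
river: ρ → (-17,17,9)
river: ρ → (9,19,-15)
river: ρ → (-15,11,13)
river: ρ → (13,15,-13)
river: ρ → (-13,11,15)
river: ρ → (15,19,-9)
river: ρ → (-9,17,17)
river: ρ → (17,17,-9)
river: ρ → (-9,19,15)
river: ρ → (15,11,-13)
closes: descent 0, river 14
min |a| on river = 9

9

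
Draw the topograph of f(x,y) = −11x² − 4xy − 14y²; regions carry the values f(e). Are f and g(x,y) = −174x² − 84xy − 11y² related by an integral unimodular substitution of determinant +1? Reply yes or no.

D₁ = -600, D₂ = -600
f is negative-definite; reduce −f:
−f: reduced (well bottom): (11,4,14) with a≤c, −a<b≤a
flip sign back: reduced form of f is (-11,-4,-14)
g is negative-definite; reduce −g:
−g: flip: (174,84,11)→(11,-84,174)
−g: translate: b→4 (≡-84 mod 22), so (11,-84,174)→(11,4,14)
−g: reduced (well bottom): (11,4,14) with a≤c, −a<b≤a
flip sign back: reduced form of g is (-11,-4,-14)
reduced forms (-11, -4, -14) vs (-11, -4, -14) ⇒ equivalent

yes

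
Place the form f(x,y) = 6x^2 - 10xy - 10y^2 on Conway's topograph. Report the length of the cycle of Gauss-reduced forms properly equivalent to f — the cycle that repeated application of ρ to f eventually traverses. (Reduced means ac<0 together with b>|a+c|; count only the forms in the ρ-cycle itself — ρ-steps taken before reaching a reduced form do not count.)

D = 340, ⌊√D⌋ = 18
descent: ρ → (-10,10,6)  [lands on river]
river: ρ → (6,14,-6)
river: ρ → (-6,10,10)
river: ρ → (10,10,-6)
river: ρ → (-6,14,6)
river: ρ → (6,10,-10)
ρ-cycle length = 6 (tail of 1 descent step not counted)

6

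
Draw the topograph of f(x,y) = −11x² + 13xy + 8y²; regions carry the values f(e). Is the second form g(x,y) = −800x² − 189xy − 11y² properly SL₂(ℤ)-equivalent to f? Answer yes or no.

D₁ = 521, D₂ = 521
river cycle of f (length 34): (8, 19, -5), (-5, 21, 4), (4, 19, -10), (-10, 21, 2), (2, 19, -20), (-20, 21, 1), (1, 21, -20), (-20, 19, 2), (2, 21, -10), (-10, 19, 4), … (24 more)
river cycle of g (length 34): (-11, 13, 8), (8, 19, -5), (-5, 21, 4), (4, 19, -10), (-10, 21, 2), (2, 19, -20), (-20, 21, 1), (1, 21, -20), (-20, 19, 2), (2, 21, -10), … (24 more)
cycles coincide ⇒ equivalent

yes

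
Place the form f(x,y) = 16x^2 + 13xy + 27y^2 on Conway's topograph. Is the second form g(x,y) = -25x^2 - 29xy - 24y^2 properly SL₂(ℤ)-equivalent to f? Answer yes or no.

D₁ = -1559, D₂ = -1559
f: reduced (well bottom): (16,13,27) with a≤c, −a<b≤a
g is negative-definite; reduce −g:
−g: translate: b→-21 (≡29 mod 50), so (25,29,24)→(25,-21,20)
−g: flip: (25,-21,20)→(20,21,25)
−g: translate: b→-19 (≡21 mod 40), so (20,21,25)→(20,-19,24)
−g: reduced (well bottom): (20,-19,24) with a≤c, −a<b≤a
flip sign back: reduced form of g is (-20,19,-24)
reduced forms (16, 13, 27) vs (-20, 19, -24) ⇒ inequivalent

no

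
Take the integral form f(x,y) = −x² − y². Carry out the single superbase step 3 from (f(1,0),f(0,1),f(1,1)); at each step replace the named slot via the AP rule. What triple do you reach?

start (-1,-1,-2) = (f(1,0),f(0,1),f(1,1))
replace slot 3: 2·((-1)+(-1)) − (-2) = -2 → (-1,-1,-2)

-1,-1,-2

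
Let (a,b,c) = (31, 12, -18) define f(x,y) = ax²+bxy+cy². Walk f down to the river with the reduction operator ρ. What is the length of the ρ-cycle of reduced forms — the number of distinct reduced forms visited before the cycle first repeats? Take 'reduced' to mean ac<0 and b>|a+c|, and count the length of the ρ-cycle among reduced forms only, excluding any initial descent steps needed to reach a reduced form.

D = 2376, ⌊√D⌋ = 48
descent: ρ → (-18,24,25)  [lands on river]
river: ρ → (25,26,-17)
river: ρ → (-17,42,9)
river: ρ → (9,48,-2)
river: ρ → (-2,48,9)
river: ρ → (9,42,-17)
river: ρ → (-17,26,25)
river: ρ → (25,24,-18)
river: ρ → (-18,48,1)
river: ρ → (1,48,-18)
ρ-cycle length = 10 (tail of 1 descent step not counted)

10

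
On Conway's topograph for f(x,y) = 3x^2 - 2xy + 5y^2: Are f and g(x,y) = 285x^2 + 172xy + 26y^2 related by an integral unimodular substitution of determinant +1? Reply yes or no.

D₁ = -56, D₂ = -56
f: reduced (well bottom): (3,-2,5) with a≤c, −a<b≤a
g: flip: (285,172,26)→(26,-172,285)
g: translate: b→-16 (≡-172 mod 52), so (26,-172,285)→(26,-16,3)
g: flip: (26,-16,3)→(3,16,26)
g: translate: b→-2 (≡16 mod 6), so (3,16,26)→(3,-2,5)
g: reduced (well bottom): (3,-2,5) with a≤c, −a<b≤a
reduced forms (3, -2, 5) vs (3, -2, 5) ⇒ equivalent

yes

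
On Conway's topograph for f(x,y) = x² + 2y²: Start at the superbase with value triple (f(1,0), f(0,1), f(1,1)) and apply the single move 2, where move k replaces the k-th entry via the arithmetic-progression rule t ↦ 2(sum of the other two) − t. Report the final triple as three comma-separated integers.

start (1,2,3) = (f(1,0),f(0,1),f(1,1))
replace slot 2: 2·(1+3) − 2 = 6 → (1,6,3)

1,6,3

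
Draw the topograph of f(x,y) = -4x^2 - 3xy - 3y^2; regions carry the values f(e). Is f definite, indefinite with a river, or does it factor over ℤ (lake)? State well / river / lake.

D = b²−4ac = (-3)² − 4·(-4)·(-3) = -39
D < 0 ⇒ definite ⇒ every region one sign ⇒ single well

well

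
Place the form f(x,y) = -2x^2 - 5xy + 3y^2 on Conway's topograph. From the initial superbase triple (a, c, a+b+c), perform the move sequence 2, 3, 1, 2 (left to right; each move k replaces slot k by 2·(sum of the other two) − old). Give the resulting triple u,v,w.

start (-2,3,-4) = (f(1,0),f(0,1),f(1,1))
replace slot 2: 2·((-2)+(-4)) − 3 = -15 → (-2,-15,-4)
replace slot 3: 2·((-2)+(-15)) − (-4) = -30 → (-2,-15,-30)
replace slot 1: 2·((-15)+(-30)) − (-2) = -88 → (-88,-15,-30)
replace slot 2: 2·((-88)+(-30)) − (-15) = -221 → (-88,-221,-30)

-88,-221,-30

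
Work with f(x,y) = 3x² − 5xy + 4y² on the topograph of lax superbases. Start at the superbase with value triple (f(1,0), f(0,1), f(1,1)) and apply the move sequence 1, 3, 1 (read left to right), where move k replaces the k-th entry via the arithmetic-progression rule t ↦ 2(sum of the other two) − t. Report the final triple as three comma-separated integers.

start (3,4,2) = (f(1,0),f(0,1),f(1,1))
replace slot 1: 2·(4+2) − 3 = 9 → (9,4,2)
replace slot 3: 2·(9+4) − 2 = 24 → (9,4,24)
replace slot 1: 2·(4+24) − 9 = 47 → (47,4,24)

47,4,24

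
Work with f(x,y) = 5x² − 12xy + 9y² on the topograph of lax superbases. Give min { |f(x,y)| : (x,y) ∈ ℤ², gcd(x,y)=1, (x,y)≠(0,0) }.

translate: b→-2 (≡-12 mod 10), so (5,-12,9)→(5,-2,2)
flip: (5,-2,2)→(2,2,5)
reduced (well bottom): (2,2,5) with a≤c, −a<b≤a
well minimum = a = 2

2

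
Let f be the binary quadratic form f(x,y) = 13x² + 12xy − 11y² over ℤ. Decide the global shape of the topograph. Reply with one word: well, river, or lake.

D = b²−4ac = 12² − 4·13·(-11) = 716
D > 0 non-square ⇒ indefinite ⇒ periodic river

river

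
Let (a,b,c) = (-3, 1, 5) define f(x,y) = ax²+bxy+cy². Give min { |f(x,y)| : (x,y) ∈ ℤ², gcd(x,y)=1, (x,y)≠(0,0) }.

descent: ρ → (5,-1,-3)
descent: ρ → (-3,7,1)  [lands on river]
river: ρ → (1,7,-3)
river: ρ → (-3,5,3)
river: ρ → (3,7,-1)
river: ρ → (-1,7,3)
river: ρ → (3,5,-3)
closes: descent 2, river 6
min |a| on river = 1

1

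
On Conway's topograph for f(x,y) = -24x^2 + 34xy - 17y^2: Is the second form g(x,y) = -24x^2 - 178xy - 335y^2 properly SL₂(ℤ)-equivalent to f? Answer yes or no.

D₁ = -476, D₂ = -476
f is negative-definite; reduce −f:
−f: translate: b→14 (≡-34 mod 48), so (24,-34,17)→(24,14,7)
−f: flip: (24,14,7)→(7,-14,24)
−f: translate: b→0 (≡-14 mod 14), so (7,-14,24)→(7,0,17)
−f: reduced (well bottom): (7,0,17) with a≤c, −a<b≤a
flip sign back: reduced form of f is (-7,0,-17)
g is negative-definite; reduce −g:
−g: translate: b→-14 (≡178 mod 48), so (24,178,335)→(24,-14,7)
−g: flip: (24,-14,7)→(7,14,24)
−g: translate: b→0 (≡14 mod 14), so (7,14,24)→(7,0,17)
−g: reduced (well bottom): (7,0,17) with a≤c, −a<b≤a
flip sign back: reduced form of g is (-7,0,-17)
reduced forms (-7, 0, -17) vs (-7, 0, -17) ⇒ equivalent

yes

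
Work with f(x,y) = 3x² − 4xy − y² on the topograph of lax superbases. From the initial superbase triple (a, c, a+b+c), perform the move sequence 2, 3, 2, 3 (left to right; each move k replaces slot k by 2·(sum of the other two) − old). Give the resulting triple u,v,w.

start (3,-1,-2) = (f(1,0),f(0,1),f(1,1))
replace slot 2: 2·(3+(-2)) − (-1) = 3 → (3,3,-2)
replace slot 3: 2·(3+3) − (-2) = 14 → (3,3,14)
replace slot 2: 2·(3+14) − 3 = 31 → (3,31,14)
replace slot 3: 2·(3+31) − 14 = 54 → (3,31,54)

3,31,54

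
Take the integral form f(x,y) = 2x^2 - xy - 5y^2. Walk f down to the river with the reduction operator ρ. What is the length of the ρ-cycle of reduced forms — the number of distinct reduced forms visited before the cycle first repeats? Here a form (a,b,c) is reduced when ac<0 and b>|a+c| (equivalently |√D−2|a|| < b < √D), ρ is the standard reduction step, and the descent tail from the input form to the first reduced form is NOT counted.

D = 41, ⌊√D⌋ = 6
descent: ρ → (-5,1,2)
descent: ρ → (2,3,-4)  [lands on river]
river: ρ → (-4,5,1)
river: ρ → (1,5,-4)
river: ρ → (-4,3,2)
river: ρ → (2,5,-2)
river: ρ → (-2,3,4)
river: ρ → (4,5,-1)
river: ρ → (-1,5,4)
river: ρ → (4,3,-2)
river: ρ → (-2,5,2)
ρ-cycle length = 10 (tail of 2 descent steps not counted)

10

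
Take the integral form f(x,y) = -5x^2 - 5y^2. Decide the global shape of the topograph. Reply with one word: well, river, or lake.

D = b²−4ac = 0² − 4·(-5)·(-5) = -100
D < 0 ⇒ definite ⇒ every region one sign ⇒ single well

well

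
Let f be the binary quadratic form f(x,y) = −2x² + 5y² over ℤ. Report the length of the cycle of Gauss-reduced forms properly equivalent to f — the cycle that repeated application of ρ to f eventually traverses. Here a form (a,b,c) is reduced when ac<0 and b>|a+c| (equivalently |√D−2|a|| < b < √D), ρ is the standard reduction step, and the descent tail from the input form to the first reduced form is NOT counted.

D = 40, ⌊√D⌋ = 6
descent: ρ → (5,0,-2)
descent: ρ → (-2,4,3)  [lands on river]
river: ρ → (3,2,-3)
river: ρ → (-3,4,2)
river: ρ → (2,4,-3)
river: ρ → (-3,2,3)
river: ρ → (3,4,-2)
ρ-cycle length = 6 (tail of 2 descent steps not counted)

6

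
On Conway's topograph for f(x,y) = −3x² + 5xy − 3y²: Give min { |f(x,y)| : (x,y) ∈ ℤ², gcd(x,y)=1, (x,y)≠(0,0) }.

translate: b→1 (≡-5 mod 6), so (3,-5,3)→(3,1,1)
flip: (3,1,1)→(1,-1,3)
translate: b→1 (≡-1 mod 2), so (1,-1,3)→(1,1,3)
reduced (well bottom): (1,1,3) with a≤c, −a<b≤a
well minimum |f| = |-1| = 1 (negative-definite)

1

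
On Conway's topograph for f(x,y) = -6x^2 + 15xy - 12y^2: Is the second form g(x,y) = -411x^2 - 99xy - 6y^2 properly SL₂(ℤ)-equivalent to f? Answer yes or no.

D₁ = -63, D₂ = -63
f is negative-definite; reduce −f:
−f: translate: b→-3 (≡-15 mod 12), so (6,-15,12)→(6,-3,3)
−f: flip: (6,-3,3)→(3,3,6)
−f: reduced (well bottom): (3,3,6) with a≤c, −a<b≤a
flip sign back: reduced form of f is (-3,-3,-6)
g is negative-definite; reduce −g:
−g: flip: (411,99,6)→(6,-99,411)
−g: translate: b→-3 (≡-99 mod 12), so (6,-99,411)→(6,-3,3)
−g: flip: (6,-3,3)→(3,3,6)
−g: reduced (well bottom): (3,3,6) with a≤c, −a<b≤a
flip sign back: reduced form of g is (-3,-3,-6)
reduced forms (-3, -3, -6) vs (-3, -3, -6) ⇒ equivalent

yes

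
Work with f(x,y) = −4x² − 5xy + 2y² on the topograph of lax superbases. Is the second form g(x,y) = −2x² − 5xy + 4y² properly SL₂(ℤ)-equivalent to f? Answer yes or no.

D₁ = 57, D₂ = 57
river cycle of f (length 6): (2, 5, -4), (-4, 3, 3), (3, 3, -4), (-4, 5, 2), (2, 7, -1), (-1, 7, 2)
river cycle of g (length 6): (4, 5, -2), (-2, 7, 1), (1, 7, -2), (-2, 5, 4), (4, 3, -3), (-3, 3, 4)
cycles differ ⇒ inequivalent

no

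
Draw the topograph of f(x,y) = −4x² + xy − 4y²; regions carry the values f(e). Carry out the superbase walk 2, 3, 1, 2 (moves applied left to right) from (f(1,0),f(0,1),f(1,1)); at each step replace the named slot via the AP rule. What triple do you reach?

start (-4,-4,-7) = (f(1,0),f(0,1),f(1,1))
replace slot 2: 2·((-4)+(-7)) − (-4) = -18 → (-4,-18,-7)
replace slot 3: 2·((-4)+(-18)) − (-7) = -37 → (-4,-18,-37)
replace slot 1: 2·((-18)+(-37)) − (-4) = -106 → (-106,-18,-37)
replace slot 2: 2·((-106)+(-37)) − (-18) = -268 → (-106,-268,-37)

-106,-268,-37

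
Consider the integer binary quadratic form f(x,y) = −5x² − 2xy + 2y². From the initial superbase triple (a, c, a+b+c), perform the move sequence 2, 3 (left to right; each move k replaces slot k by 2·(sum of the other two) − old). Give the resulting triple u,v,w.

start (-5,2,-5) = (f(1,0),f(0,1),f(1,1))
replace slot 2: 2·((-5)+(-5)) − 2 = -22 → (-5,-22,-5)
replace slot 3: 2·((-5)+(-22)) − (-5) = -49 → (-5,-22,-49)

-5,-22,-49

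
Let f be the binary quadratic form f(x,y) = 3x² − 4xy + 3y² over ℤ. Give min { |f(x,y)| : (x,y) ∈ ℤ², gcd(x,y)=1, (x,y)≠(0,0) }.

translate: b→2 (≡-4 mod 6), so (3,-4,3)→(3,2,2)
flip: (3,2,2)→(2,-2,3)
translate: b→2 (≡-2 mod 4), so (2,-2,3)→(2,2,3)
reduced (well bottom): (2,2,3) with a≤c, −a<b≤a
well minimum = a = 2

2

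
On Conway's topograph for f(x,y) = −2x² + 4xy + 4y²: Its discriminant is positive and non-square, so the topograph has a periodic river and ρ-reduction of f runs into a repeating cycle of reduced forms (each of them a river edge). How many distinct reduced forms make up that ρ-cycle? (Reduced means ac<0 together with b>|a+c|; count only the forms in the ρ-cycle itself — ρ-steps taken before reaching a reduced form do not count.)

D = 48, ⌊√D⌋ = 6
river: ρ → (4,4,-2)
river: ρ → (-2,4,4)
ρ-cycle length = 2 (tail of 0 descent steps not counted)

2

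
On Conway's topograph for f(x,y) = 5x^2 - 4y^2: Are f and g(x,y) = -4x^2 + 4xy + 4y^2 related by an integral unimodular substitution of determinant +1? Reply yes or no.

D₁ = 80, D₂ = 80
river cycle of f (length 2): (-4, 8, 1), (1, 8, -4)
river cycle of g (length 2): (4, 4, -4), (-4, 4, 4)
cycles differ ⇒ inequivalent

no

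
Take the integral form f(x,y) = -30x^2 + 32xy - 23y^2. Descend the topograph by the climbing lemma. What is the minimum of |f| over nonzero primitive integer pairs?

translate: b→28 (≡-32 mod 60), so (30,-32,23)→(30,28,21)
flip: (30,28,21)→(21,-28,30)
translate: b→14 (≡-28 mod 42), so (21,-28,30)→(21,14,23)
reduced (well bottom): (21,14,23) with a≤c, −a<b≤a
well minimum |f| = |-21| = 21 (negative-definite)

21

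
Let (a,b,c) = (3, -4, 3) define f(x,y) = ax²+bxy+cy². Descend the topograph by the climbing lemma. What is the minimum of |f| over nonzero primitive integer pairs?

translate: b→2 (≡-4 mod 6), so (3,-4,3)→(3,2,2)
flip: (3,2,2)→(2,-2,3)
translate: b→2 (≡-2 mod 4), so (2,-2,3)→(2,2,3)
reduced (well bottom): (2,2,3) with a≤c, −a<b≤a
well minimum = a = 2

2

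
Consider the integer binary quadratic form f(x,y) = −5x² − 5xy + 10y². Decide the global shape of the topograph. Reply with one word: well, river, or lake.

D = b²−4ac = (-5)² − 4·(-5)·10 = 225
D = 15² is a perfect square ⇒ form factors over ℤ ⇒ lakes

lake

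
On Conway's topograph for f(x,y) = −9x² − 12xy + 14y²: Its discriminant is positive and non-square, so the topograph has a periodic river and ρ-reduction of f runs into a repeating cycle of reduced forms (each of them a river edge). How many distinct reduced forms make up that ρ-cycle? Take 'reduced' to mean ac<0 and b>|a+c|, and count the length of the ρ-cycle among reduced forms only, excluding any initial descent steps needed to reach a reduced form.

D = 648, ⌊√D⌋ = 25
descent: ρ → (14,12,-9)  [lands on river]
river: ρ → (-9,24,2)
river: ρ → (2,24,-9)
river: ρ → (-9,12,14)
river: ρ → (14,16,-7)
river: ρ → (-7,12,18)
river: ρ → (18,24,-1)
river: ρ → (-1,24,18)
river: ρ → (18,12,-7)
river: ρ → (-7,16,14)
ρ-cycle length = 10 (tail of 1 descent step not counted)

10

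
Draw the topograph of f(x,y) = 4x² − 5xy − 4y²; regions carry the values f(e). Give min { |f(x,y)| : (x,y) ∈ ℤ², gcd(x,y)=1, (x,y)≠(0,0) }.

descent: ρ → (-4,5,4)  [lands on river]
river: ρ → (4,3,-5)
river: ρ → (-5,7,2)
river: ρ → (2,9,-1)
river: ρ → (-1,9,2)
river: ρ → (2,7,-5)
river: ρ → (-5,3,4)
river: ρ → (4,5,-4)
river: ρ → (-4,3,5)
river: ρ → (5,7,-2)
river: ρ → (-2,9,1)
river: ρ → (1,9,-2)
river: ρ → (-2,7,5)
river: ρ → (5,3,-4)
closes: descent 1, river 14
min |a| on river = 1

1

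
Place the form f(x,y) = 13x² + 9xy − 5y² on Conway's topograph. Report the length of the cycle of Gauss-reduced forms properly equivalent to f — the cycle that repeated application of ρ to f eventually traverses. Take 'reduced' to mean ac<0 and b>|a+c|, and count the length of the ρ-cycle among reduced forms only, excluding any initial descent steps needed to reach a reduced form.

D = 341, ⌊√D⌋ = 18
river: ρ → (-5,11,11)
river: ρ → (11,11,-5)
river: ρ → (-5,9,13)
river: ρ → (13,17,-1)
river: ρ → (-1,17,13)
river: ρ → (13,9,-5)
ρ-cycle length = 6 (tail of 0 descent steps not counted)

6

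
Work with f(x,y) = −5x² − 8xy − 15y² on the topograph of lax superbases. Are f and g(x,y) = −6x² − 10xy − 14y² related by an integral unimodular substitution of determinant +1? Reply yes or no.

D₁ = -236, D₂ = -236
f is negative-definite; reduce −f:
−f: translate: b→-2 (≡8 mod 10), so (5,8,15)→(5,-2,12)
−f: reduced (well bottom): (5,-2,12) with a≤c, −a<b≤a
flip sign back: reduced form of f is (-5,2,-12)
g is negative-definite; reduce −g:
−g: translate: b→-2 (≡10 mod 12), so (6,10,14)→(6,-2,10)
−g: reduced (well bottom): (6,-2,10) with a≤c, −a<b≤a
flip sign back: reduced form of g is (-6,2,-10)
reduced forms (-5, 2, -12) vs (-6, 2, -10) ⇒ inequivalent

no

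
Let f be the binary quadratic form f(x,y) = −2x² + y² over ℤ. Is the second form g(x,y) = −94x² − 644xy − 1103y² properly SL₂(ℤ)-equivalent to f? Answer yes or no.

D₁ = 8, D₂ = 8
river cycle of f (length 2): (1, 2, -1), (-1, 2, 1)
river cycle of g (length 2): (1, 2, -1), (-1, 2, 1)
cycles coincide ⇒ equivalent

yes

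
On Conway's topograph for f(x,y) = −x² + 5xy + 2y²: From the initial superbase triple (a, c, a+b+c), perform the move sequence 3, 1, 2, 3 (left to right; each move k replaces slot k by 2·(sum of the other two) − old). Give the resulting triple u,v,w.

start (-1,2,6) = (f(1,0),f(0,1),f(1,1))
replace slot 3: 2·((-1)+2) − 6 = -4 → (-1,2,-4)
replace slot 1: 2·(2+(-4)) − (-1) = -3 → (-3,2,-4)
replace slot 2: 2·((-3)+(-4)) − 2 = -16 → (-3,-16,-4)
replace slot 3: 2·((-3)+(-16)) − (-4) = -34 → (-3,-16,-34)

-3,-16,-34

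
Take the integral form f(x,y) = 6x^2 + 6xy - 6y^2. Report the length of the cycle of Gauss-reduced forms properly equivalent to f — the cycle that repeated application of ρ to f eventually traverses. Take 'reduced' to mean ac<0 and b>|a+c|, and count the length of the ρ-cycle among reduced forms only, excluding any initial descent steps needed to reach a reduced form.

D = 180, ⌊√D⌋ = 13
river: ρ → (-6,6,6)
river: ρ → (6,6,-6)
ρ-cycle length = 2 (tail of 0 descent steps not counted)

2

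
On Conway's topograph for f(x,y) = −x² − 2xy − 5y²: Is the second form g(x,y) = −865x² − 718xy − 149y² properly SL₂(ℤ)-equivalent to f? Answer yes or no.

D₁ = -16, D₂ = -16
f is negative-definite; reduce −f:
−f: translate: b→0 (≡2 mod 2), so (1,2,5)→(1,0,4)
−f: reduced (well bottom): (1,0,4) with a≤c, −a<b≤a
flip sign back: reduced form of f is (-1,0,-4)
g is negative-definite; reduce −g:
−g: flip: (865,718,149)→(149,-718,865)
−g: translate: b→-122 (≡-718 mod 298), so (149,-718,865)→(149,-122,25)
−g: flip: (149,-122,25)→(25,122,149)
−g: translate: b→22 (≡122 mod 50), so (25,122,149)→(25,22,5)
−g: flip: (25,22,5)→(5,-22,25)
−g: translate: b→-2 (≡-22 mod 10), so (5,-22,25)→(5,-2,1)
−g: flip: (5,-2,1)→(1,2,5)
−g: translate: b→0 (≡2 mod 2), so (1,2,5)→(1,0,4)
−g: reduced (well bottom): (1,0,4) with a≤c, −a<b≤a
flip sign back: reduced form of g is (-1,0,-4)
reduced forms (-1, 0, -4) vs (-1, 0, -4) ⇒ equivalent

yes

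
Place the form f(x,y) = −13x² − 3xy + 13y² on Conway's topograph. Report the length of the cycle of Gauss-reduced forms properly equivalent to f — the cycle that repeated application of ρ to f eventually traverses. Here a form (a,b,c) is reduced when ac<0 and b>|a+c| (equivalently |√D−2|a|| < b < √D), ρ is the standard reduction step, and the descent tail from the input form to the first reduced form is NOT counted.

D = 685, ⌊√D⌋ = 26
descent: ρ → (13,3,-13)  [lands on river]
river: ρ → (-13,23,3)
river: ρ → (3,25,-5)
river: ρ → (-5,25,3)
river: ρ → (3,23,-13)
river: ρ → (-13,3,13)
river: ρ → (13,23,-3)
river: ρ → (-3,25,5)
river: ρ → (5,25,-3)
river: ρ → (-3,23,13)
ρ-cycle length = 10 (tail of 1 descent step not counted)

10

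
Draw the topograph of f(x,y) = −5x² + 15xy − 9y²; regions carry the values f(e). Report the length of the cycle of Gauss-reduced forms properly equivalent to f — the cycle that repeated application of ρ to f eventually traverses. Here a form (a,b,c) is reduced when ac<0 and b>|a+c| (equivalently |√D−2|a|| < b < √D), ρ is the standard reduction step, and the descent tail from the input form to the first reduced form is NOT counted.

D = 45, ⌊√D⌋ = 6
descent: ρ → (-9,3,1)
descent: ρ → (1,5,-5)  [lands on river]
river: ρ → (-5,5,1)
ρ-cycle length = 2 (tail of 2 descent steps not counted)

2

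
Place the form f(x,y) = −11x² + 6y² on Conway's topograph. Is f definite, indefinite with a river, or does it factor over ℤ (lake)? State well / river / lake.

D = b²−4ac = 0² − 4·(-11)·6 = 264
D > 0 non-square ⇒ indefinite ⇒ periodic river

river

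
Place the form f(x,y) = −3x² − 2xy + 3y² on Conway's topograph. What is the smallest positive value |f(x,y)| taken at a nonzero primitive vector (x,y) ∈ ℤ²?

descent: ρ → (3,2,-3)  [lands on river]
river: ρ → (-3,4,2)
river: ρ → (2,4,-3)
river: ρ → (-3,2,3)
river: ρ → (3,4,-2)
river: ρ → (-2,4,3)
closes: descent 1, river 6
min |a| on river = 2

2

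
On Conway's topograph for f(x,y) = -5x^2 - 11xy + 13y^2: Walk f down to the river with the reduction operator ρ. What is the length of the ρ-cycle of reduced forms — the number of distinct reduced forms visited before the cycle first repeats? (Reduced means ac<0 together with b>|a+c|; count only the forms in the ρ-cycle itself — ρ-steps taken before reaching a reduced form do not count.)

D = 381, ⌊√D⌋ = 19
descent: ρ → (13,11,-5)  [lands on river]
river: ρ → (-5,19,1)
river: ρ → (1,19,-5)
river: ρ → (-5,11,13)
river: ρ → (13,15,-3)
river: ρ → (-3,15,13)
ρ-cycle length = 6 (tail of 1 descent step not counted)

6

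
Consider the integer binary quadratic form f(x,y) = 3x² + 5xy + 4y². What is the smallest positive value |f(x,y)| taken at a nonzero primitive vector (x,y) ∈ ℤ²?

translate: b→-1 (≡5 mod 6), so (3,5,4)→(3,-1,2)
flip: (3,-1,2)→(2,1,3)
reduced (well bottom): (2,1,3) with a≤c, −a<b≤a
well minimum = a = 2

2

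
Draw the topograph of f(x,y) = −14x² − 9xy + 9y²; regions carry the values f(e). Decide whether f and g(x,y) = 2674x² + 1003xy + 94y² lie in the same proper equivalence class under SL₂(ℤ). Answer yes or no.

D₁ = 585, D₂ = 585
river cycle of f (length 12): (9, 9, -14), (-14, 19, 4), (4, 21, -9), (-9, 15, 10), (10, 5, -14), (-14, 23, 1), (1, 23, -14), (-14, 5, 10), (10, 15, -9), (-9, 21, 4), … (2 more)
river cycle of g (length 12): (9, 9, -14), (-14, 19, 4), (4, 21, -9), (-9, 15, 10), (10, 5, -14), (-14, 23, 1), (1, 23, -14), (-14, 5, 10), (10, 15, -9), (-9, 21, 4), … (2 more)
cycles coincide ⇒ equivalent

yes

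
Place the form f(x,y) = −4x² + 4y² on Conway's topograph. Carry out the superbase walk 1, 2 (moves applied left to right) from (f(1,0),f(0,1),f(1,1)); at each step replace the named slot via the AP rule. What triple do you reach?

start (-4,4,0) = (f(1,0),f(0,1),f(1,1))
replace slot 1: 2·(4+0) − (-4) = 12 → (12,4,0)
replace slot 2: 2·(12+0) − 4 = 20 → (12,20,0)

12,20,0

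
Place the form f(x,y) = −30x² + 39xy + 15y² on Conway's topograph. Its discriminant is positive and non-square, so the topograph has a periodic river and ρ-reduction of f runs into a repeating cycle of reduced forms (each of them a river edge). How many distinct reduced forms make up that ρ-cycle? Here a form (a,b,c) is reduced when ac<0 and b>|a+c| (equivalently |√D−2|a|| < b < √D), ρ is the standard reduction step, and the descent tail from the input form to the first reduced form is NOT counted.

D = 3321, ⌊√D⌋ = 57
river: ρ → (15,51,-12)
river: ρ → (-12,45,27)
river: ρ → (27,9,-30)
river: ρ → (-30,51,6)
river: ρ → (6,57,-3)
river: ρ → (-3,57,6)
river: ρ → (6,51,-30)
river: ρ → (-30,9,27)
river: ρ → (27,45,-12)
river: ρ → (-12,51,15)
river: ρ → (15,39,-30)
river: ρ → (-30,21,24)
river: ρ → (24,27,-27)
river: ρ → (-27,27,24)
river: ρ → (24,21,-30)
river: ρ → (-30,39,15)
ρ-cycle length = 16 (tail of 0 descent steps not counted)

16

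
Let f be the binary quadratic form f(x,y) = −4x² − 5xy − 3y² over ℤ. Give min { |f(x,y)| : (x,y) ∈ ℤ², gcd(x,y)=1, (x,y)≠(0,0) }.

translate: b→-3 (≡5 mod 8), so (4,5,3)→(4,-3,2)
flip: (4,-3,2)→(2,3,4)
translate: b→-1 (≡3 mod 4), so (2,3,4)→(2,-1,3)
reduced (well bottom): (2,-1,3) with a≤c, −a<b≤a
well minimum |f| = |-2| = 2 (negative-definite)

2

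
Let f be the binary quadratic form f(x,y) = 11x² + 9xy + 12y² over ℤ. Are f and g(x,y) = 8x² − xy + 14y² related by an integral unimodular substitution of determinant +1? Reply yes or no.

D₁ = -447, D₂ = -447
f: reduced (well bottom): (11,9,12) with a≤c, −a<b≤a
g: reduced (well bottom): (8,-1,14) with a≤c, −a<b≤a
reduced forms (11, 9, 12) vs (8, -1, 14) ⇒ inequivalent

no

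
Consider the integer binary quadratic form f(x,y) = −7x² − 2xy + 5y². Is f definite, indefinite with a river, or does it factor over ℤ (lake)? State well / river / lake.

D = b²−4ac = (-2)² − 4·(-7)·5 = 144
D = 12² is a perfect square ⇒ form factors over ℤ ⇒ lakes

lake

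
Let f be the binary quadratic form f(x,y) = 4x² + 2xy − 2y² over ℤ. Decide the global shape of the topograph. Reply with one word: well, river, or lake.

D = b²−4ac = 2² − 4·4·(-2) = 36
D = 6² is a perfect square ⇒ form factors over ℤ ⇒ lakes

lake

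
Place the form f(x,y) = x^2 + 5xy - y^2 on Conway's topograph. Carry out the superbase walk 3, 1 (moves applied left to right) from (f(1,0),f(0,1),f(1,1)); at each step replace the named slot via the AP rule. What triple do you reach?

start (1,-1,5) = (f(1,0),f(0,1),f(1,1))
replace slot 3: 2·(1+(-1)) − 5 = -5 → (1,-1,-5)
replace slot 1: 2·((-1)+(-5)) − 1 = -13 → (-13,-1,-5)

-13,-1,-5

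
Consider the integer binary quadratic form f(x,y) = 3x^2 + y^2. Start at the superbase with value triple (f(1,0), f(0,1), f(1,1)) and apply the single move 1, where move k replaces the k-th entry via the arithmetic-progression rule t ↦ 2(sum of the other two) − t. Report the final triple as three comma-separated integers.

start (3,1,4) = (f(1,0),f(0,1),f(1,1))
replace slot 1: 2·(1+4) − 3 = 7 → (7,1,4)

7,1,4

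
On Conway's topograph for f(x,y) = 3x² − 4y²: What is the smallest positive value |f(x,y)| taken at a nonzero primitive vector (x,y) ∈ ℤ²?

descent: ρ → (-4,0,3)
descent: ρ → (3,6,-1)  [lands on river]
river: ρ → (-1,6,3)
closes: descent 2, river 2
min |a| on river = 1

1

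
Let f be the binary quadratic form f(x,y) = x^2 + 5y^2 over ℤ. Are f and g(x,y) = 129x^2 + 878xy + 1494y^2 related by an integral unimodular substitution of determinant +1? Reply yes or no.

D₁ = -20, D₂ = -20
f: reduced (well bottom): (1,0,5) with a≤c, −a<b≤a
g: translate: b→104 (≡878 mod 258), so (129,878,1494)→(129,104,21)
g: flip: (129,104,21)→(21,-104,129)
g: translate: b→-20 (≡-104 mod 42), so (21,-104,129)→(21,-20,5)
g: flip: (21,-20,5)→(5,20,21)
g: translate: b→0 (≡20 mod 10), so (5,20,21)→(5,0,1)
g: flip: (5,0,1)→(1,0,5)
g: reduced (well bottom): (1,0,5) with a≤c, −a<b≤a
reduced forms (1, 0, 5) vs (1, 0, 5) ⇒ equivalent

yes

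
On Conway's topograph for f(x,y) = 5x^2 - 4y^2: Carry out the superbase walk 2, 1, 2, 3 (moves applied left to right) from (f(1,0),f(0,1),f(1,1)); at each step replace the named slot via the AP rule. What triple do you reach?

start (5,-4,1) = (f(1,0),f(0,1),f(1,1))
replace slot 2: 2·(5+1) − (-4) = 16 → (5,16,1)
replace slot 1: 2·(16+1) − 5 = 29 → (29,16,1)
replace slot 2: 2·(29+1) − 16 = 44 → (29,44,1)
replace slot 3: 2·(29+44) − 1 = 145 → (29,44,145)

29,44,145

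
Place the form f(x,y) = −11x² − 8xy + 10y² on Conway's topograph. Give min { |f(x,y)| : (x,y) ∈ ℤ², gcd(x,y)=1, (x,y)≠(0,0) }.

descent: ρ → (10,8,-11)  [lands on river]
river: ρ → (-11,14,7)
river: ρ → (7,14,-11)
river: ρ → (-11,8,10)
river: ρ → (10,12,-9)
river: ρ → (-9,6,13)
river: ρ → (13,20,-2)
river: ρ → (-2,20,13)
river: ρ → (13,6,-9)
river: ρ → (-9,12,10)
closes: descent 1, river 10
min |a| on river = 2

2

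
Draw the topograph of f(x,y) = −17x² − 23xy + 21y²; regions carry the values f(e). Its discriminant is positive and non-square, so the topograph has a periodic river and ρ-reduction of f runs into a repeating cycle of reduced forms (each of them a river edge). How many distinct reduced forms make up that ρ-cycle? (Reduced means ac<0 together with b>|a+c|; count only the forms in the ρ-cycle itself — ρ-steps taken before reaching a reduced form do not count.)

D = 1957, ⌊√D⌋ = 44
descent: ρ → (21,23,-17)  [lands on river]
river: ρ → (-17,11,27)
river: ρ → (27,43,-1)
river: ρ → (-1,43,27)
river: ρ → (27,11,-17)
river: ρ → (-17,23,21)
river: ρ → (21,19,-19)
river: ρ → (-19,19,21)
ρ-cycle length = 8 (tail of 1 descent step not counted)

8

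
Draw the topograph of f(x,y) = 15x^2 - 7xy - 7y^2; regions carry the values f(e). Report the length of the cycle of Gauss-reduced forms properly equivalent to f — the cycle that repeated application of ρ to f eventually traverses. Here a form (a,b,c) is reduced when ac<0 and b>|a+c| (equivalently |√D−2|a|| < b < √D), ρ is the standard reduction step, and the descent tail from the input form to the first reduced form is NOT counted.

D = 469, ⌊√D⌋ = 21
descent: ρ → (-7,21,1)  [lands on river]
river: ρ → (1,21,-7)
ρ-cycle length = 2 (tail of 1 descent step not counted)

2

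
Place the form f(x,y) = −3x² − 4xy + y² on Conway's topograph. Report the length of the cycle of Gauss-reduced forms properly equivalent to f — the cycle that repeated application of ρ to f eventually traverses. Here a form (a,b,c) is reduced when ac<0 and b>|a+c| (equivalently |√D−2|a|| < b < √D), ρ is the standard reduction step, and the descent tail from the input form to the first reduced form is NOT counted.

D = 28, ⌊√D⌋ = 5
descent: ρ → (1,4,-3)  [lands on river]
river: ρ → (-3,2,2)
river: ρ → (2,2,-3)
river: ρ → (-3,4,1)
ρ-cycle length = 4 (tail of 1 descent step not counted)

4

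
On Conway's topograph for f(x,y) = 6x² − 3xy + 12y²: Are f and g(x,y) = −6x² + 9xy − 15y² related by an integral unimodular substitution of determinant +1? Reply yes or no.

D₁ = -279, D₂ = -279
f: reduced (well bottom): (6,-3,12) with a≤c, −a<b≤a
g is negative-definite; reduce −g:
−g: translate: b→3 (≡-9 mod 12), so (6,-9,15)→(6,3,12)
−g: reduced (well bottom): (6,3,12) with a≤c, −a<b≤a
flip sign back: reduced form of g is (-6,-3,-12)
reduced forms (6, -3, 12) vs (-6, -3, -12) ⇒ inequivalent

no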